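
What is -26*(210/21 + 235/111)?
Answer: -34970/111 ≈ -315.04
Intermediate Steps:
-26*(210/21 + 235/111) = -26*(210*(1/21) + 235*(1/111)) = -26*(10 + 235/111) = -26*1345/111 = -34970/111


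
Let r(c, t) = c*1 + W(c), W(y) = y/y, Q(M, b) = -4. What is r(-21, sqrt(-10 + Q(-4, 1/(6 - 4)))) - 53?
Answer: -73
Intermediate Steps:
W(y) = 1
r(c, t) = 1 + c (r(c, t) = c*1 + 1 = c + 1 = 1 + c)
r(-21, sqrt(-10 + Q(-4, 1/(6 - 4)))) - 53 = (1 - 21) - 53 = -20 - 53 = -73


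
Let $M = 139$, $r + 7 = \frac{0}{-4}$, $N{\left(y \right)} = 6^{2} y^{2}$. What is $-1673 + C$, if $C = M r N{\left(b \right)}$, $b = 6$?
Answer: $-1262681$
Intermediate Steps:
$N{\left(y \right)} = 36 y^{2}$
$r = -7$ ($r = -7 + \frac{0}{-4} = -7 + 0 \left(- \frac{1}{4}\right) = -7 + 0 = -7$)
$C = -1261008$ ($C = 139 \left(- 7 \cdot 36 \cdot 6^{2}\right) = 139 \left(- 7 \cdot 36 \cdot 36\right) = 139 \left(\left(-7\right) 1296\right) = 139 \left(-9072\right) = -1261008$)
$-1673 + C = -1673 - 1261008 = -1262681$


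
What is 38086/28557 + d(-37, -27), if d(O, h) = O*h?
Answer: 28566529/28557 ≈ 1000.3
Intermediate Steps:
38086/28557 + d(-37, -27) = 38086/28557 - 37*(-27) = 38086*(1/28557) + 999 = 38086/28557 + 999 = 28566529/28557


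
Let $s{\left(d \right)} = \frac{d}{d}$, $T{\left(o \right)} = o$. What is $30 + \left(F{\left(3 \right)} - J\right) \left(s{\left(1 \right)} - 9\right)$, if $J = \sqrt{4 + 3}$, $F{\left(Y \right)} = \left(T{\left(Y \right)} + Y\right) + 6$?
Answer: $-66 + 8 \sqrt{7} \approx -44.834$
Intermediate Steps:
$F{\left(Y \right)} = 6 + 2 Y$ ($F{\left(Y \right)} = \left(Y + Y\right) + 6 = 2 Y + 6 = 6 + 2 Y$)
$s{\left(d \right)} = 1$
$J = \sqrt{7} \approx 2.6458$
$30 + \left(F{\left(3 \right)} - J\right) \left(s{\left(1 \right)} - 9\right) = 30 + \left(\left(6 + 2 \cdot 3\right) - \sqrt{7}\right) \left(1 - 9\right) = 30 + \left(\left(6 + 6\right) - \sqrt{7}\right) \left(1 - 9\right) = 30 + \left(12 - \sqrt{7}\right) \left(-8\right) = 30 - \left(96 - 8 \sqrt{7}\right) = -66 + 8 \sqrt{7}$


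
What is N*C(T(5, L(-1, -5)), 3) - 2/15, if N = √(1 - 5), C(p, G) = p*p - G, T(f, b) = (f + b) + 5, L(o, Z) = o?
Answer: -2/15 + 156*I ≈ -0.13333 + 156.0*I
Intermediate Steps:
T(f, b) = 5 + b + f (T(f, b) = (b + f) + 5 = 5 + b + f)
C(p, G) = p² - G
N = 2*I (N = √(-4) = 2*I ≈ 2.0*I)
N*C(T(5, L(-1, -5)), 3) - 2/15 = (2*I)*((5 - 1 + 5)² - 1*3) - 2/15 = (2*I)*(9² - 3) - 2*1/15 = (2*I)*(81 - 3) - 2/15 = (2*I)*78 - 2/15 = 156*I - 2/15 = -2/15 + 156*I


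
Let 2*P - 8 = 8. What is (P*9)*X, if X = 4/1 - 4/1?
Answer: 0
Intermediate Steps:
P = 8 (P = 4 + (½)*8 = 4 + 4 = 8)
X = 0 (X = 4*1 - 4*1 = 4 - 4 = 0)
(P*9)*X = (8*9)*0 = 72*0 = 0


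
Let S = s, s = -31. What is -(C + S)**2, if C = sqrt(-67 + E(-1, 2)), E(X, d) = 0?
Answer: -894 + 62*I*sqrt(67) ≈ -894.0 + 507.49*I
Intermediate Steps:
S = -31
C = I*sqrt(67) (C = sqrt(-67 + 0) = sqrt(-67) = I*sqrt(67) ≈ 8.1853*I)
-(C + S)**2 = -(I*sqrt(67) - 31)**2 = -(-31 + I*sqrt(67))**2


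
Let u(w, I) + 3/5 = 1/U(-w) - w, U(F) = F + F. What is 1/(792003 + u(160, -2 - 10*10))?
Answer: 320/253389567 ≈ 1.2629e-6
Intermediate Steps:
U(F) = 2*F
u(w, I) = -3/5 - w - 1/(2*w) (u(w, I) = -3/5 + (1/(2*(-w)) - w) = -3/5 + (1/(-2*w) - w) = -3/5 + (-1/(2*w) - w) = -3/5 + (-w - 1/(2*w)) = -3/5 - w - 1/(2*w))
1/(792003 + u(160, -2 - 10*10)) = 1/(792003 + (-3/5 - 1*160 - 1/2/160)) = 1/(792003 + (-3/5 - 160 - 1/2*1/160)) = 1/(792003 + (-3/5 - 160 - 1/320)) = 1/(792003 - 51393/320) = 1/(253389567/320) = 320/253389567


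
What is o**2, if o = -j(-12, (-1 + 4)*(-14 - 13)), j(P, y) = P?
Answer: 144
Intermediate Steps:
o = 12 (o = -1*(-12) = 12)
o**2 = 12**2 = 144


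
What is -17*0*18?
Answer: 0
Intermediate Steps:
-17*0*18 = 0*18 = 0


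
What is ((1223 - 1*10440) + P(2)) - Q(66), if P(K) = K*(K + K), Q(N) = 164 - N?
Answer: -9307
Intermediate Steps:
P(K) = 2*K**2 (P(K) = K*(2*K) = 2*K**2)
((1223 - 1*10440) + P(2)) - Q(66) = ((1223 - 1*10440) + 2*2**2) - (164 - 1*66) = ((1223 - 10440) + 2*4) - (164 - 66) = (-9217 + 8) - 1*98 = -9209 - 98 = -9307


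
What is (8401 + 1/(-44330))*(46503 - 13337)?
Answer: 6175779983807/22165 ≈ 2.7863e+8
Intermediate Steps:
(8401 + 1/(-44330))*(46503 - 13337) = (8401 - 1/44330)*33166 = (372416329/44330)*33166 = 6175779983807/22165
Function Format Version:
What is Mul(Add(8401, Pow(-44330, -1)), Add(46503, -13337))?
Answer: Rational(6175779983807, 22165) ≈ 2.7863e+8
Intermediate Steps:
Mul(Add(8401, Pow(-44330, -1)), Add(46503, -13337)) = Mul(Add(8401, Rational(-1, 44330)), 33166) = Mul(Rational(372416329, 44330), 33166) = Rational(6175779983807, 22165)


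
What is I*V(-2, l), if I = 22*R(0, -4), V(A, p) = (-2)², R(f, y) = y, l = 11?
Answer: -352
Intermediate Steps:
V(A, p) = 4
I = -88 (I = 22*(-4) = -88)
I*V(-2, l) = -88*4 = -352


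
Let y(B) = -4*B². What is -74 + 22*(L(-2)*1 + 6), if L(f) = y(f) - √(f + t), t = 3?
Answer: -316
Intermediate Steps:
L(f) = -√(3 + f) - 4*f² (L(f) = -4*f² - √(f + 3) = -4*f² - √(3 + f) = -√(3 + f) - 4*f²)
-74 + 22*(L(-2)*1 + 6) = -74 + 22*((-√(3 - 2) - 4*(-2)²)*1 + 6) = -74 + 22*((-√1 - 4*4)*1 + 6) = -74 + 22*((-1*1 - 16)*1 + 6) = -74 + 22*((-1 - 16)*1 + 6) = -74 + 22*(-17*1 + 6) = -74 + 22*(-17 + 6) = -74 + 22*(-11) = -74 - 242 = -316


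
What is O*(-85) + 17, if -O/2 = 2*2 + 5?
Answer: 1547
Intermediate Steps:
O = -18 (O = -2*(2*2 + 5) = -2*(4 + 5) = -2*9 = -18)
O*(-85) + 17 = -18*(-85) + 17 = 1530 + 17 = 1547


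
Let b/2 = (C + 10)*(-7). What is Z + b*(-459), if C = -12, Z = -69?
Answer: -12921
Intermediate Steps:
b = 28 (b = 2*((-12 + 10)*(-7)) = 2*(-2*(-7)) = 2*14 = 28)
Z + b*(-459) = -69 + 28*(-459) = -69 - 12852 = -12921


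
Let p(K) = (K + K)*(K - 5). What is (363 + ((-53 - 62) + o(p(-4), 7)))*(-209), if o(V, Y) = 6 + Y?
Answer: -54549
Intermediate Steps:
p(K) = 2*K*(-5 + K) (p(K) = (2*K)*(-5 + K) = 2*K*(-5 + K))
(363 + ((-53 - 62) + o(p(-4), 7)))*(-209) = (363 + ((-53 - 62) + (6 + 7)))*(-209) = (363 + (-115 + 13))*(-209) = (363 - 102)*(-209) = 261*(-209) = -54549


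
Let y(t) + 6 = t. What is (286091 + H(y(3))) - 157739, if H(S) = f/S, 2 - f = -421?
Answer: 128211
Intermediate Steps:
f = 423 (f = 2 - 1*(-421) = 2 + 421 = 423)
y(t) = -6 + t
H(S) = 423/S
(286091 + H(y(3))) - 157739 = (286091 + 423/(-6 + 3)) - 157739 = (286091 + 423/(-3)) - 157739 = (286091 + 423*(-⅓)) - 157739 = (286091 - 141) - 157739 = 285950 - 157739 = 128211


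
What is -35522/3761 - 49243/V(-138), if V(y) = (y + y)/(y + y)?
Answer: -185238445/3761 ≈ -49252.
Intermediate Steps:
V(y) = 1 (V(y) = (2*y)/((2*y)) = (2*y)*(1/(2*y)) = 1)
-35522/3761 - 49243/V(-138) = -35522/3761 - 49243/1 = -35522*1/3761 - 49243*1 = -35522/3761 - 49243 = -185238445/3761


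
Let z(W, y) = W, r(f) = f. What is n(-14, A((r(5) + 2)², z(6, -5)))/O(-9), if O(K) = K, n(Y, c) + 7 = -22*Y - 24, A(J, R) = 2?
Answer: -277/9 ≈ -30.778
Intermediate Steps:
n(Y, c) = -31 - 22*Y (n(Y, c) = -7 + (-22*Y - 24) = -7 + (-24 - 22*Y) = -31 - 22*Y)
n(-14, A((r(5) + 2)², z(6, -5)))/O(-9) = (-31 - 22*(-14))/(-9) = (-31 + 308)*(-⅑) = 277*(-⅑) = -277/9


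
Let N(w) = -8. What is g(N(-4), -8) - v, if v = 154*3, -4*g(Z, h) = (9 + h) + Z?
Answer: -1841/4 ≈ -460.25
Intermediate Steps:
g(Z, h) = -9/4 - Z/4 - h/4 (g(Z, h) = -((9 + h) + Z)/4 = -(9 + Z + h)/4 = -9/4 - Z/4 - h/4)
v = 462
g(N(-4), -8) - v = (-9/4 - 1/4*(-8) - 1/4*(-8)) - 1*462 = (-9/4 + 2 + 2) - 462 = 7/4 - 462 = -1841/4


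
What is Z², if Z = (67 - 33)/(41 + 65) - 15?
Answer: 605284/2809 ≈ 215.48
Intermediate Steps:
Z = -778/53 (Z = 34/106 - 1*15 = 34*(1/106) - 15 = 17/53 - 15 = -778/53 ≈ -14.679)
Z² = (-778/53)² = 605284/2809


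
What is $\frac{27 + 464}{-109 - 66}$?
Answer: $- \frac{491}{175} \approx -2.8057$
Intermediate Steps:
$\frac{27 + 464}{-109 - 66} = \frac{491}{-175} = 491 \left(- \frac{1}{175}\right) = - \frac{491}{175}$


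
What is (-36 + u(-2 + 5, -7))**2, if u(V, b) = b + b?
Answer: 2500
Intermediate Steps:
u(V, b) = 2*b
(-36 + u(-2 + 5, -7))**2 = (-36 + 2*(-7))**2 = (-36 - 14)**2 = (-50)**2 = 2500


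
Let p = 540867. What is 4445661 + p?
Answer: 4986528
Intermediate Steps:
4445661 + p = 4445661 + 540867 = 4986528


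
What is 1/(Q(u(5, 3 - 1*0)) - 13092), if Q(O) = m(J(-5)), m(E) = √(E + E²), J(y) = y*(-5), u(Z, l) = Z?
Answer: -6546/85699907 - 5*√26/171399814 ≈ -7.6532e-5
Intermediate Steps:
J(y) = -5*y
Q(O) = 5*√26 (Q(O) = √((-5*(-5))*(1 - 5*(-5))) = √(25*(1 + 25)) = √(25*26) = √650 = 5*√26)
1/(Q(u(5, 3 - 1*0)) - 13092) = 1/(5*√26 - 13092) = 1/(-13092 + 5*√26)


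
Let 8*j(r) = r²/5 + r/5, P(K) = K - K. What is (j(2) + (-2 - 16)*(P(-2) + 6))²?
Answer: 4652649/400 ≈ 11632.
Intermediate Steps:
P(K) = 0
j(r) = r/40 + r²/40 (j(r) = (r²/5 + r/5)/8 = (r/5 + r²/5)/8 = r/40 + r²/40)
(j(2) + (-2 - 16)*(P(-2) + 6))² = ((1/40)*2*(1 + 2) + (-2 - 16)*(0 + 6))² = ((1/40)*2*3 - 18*6)² = (3/20 - 108)² = (-2157/20)² = 4652649/400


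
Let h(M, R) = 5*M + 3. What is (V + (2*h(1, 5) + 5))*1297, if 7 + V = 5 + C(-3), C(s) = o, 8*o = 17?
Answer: 219193/8 ≈ 27399.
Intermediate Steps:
o = 17/8 (o = (1/8)*17 = 17/8 ≈ 2.1250)
C(s) = 17/8
h(M, R) = 3 + 5*M
V = 1/8 (V = -7 + (5 + 17/8) = -7 + 57/8 = 1/8 ≈ 0.12500)
(V + (2*h(1, 5) + 5))*1297 = (1/8 + (2*(3 + 5*1) + 5))*1297 = (1/8 + (2*(3 + 5) + 5))*1297 = (1/8 + (2*8 + 5))*1297 = (1/8 + (16 + 5))*1297 = (1/8 + 21)*1297 = (169/8)*1297 = 219193/8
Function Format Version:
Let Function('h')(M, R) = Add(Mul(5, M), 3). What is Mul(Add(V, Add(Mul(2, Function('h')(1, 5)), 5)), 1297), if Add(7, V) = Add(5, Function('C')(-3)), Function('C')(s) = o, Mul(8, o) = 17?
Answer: Rational(219193, 8) ≈ 27399.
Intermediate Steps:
o = Rational(17, 8) (o = Mul(Rational(1, 8), 17) = Rational(17, 8) ≈ 2.1250)
Function('C')(s) = Rational(17, 8)
Function('h')(M, R) = Add(3, Mul(5, M))
V = Rational(1, 8) (V = Add(-7, Add(5, Rational(17, 8))) = Add(-7, Rational(57, 8)) = Rational(1, 8) ≈ 0.12500)
Mul(Add(V, Add(Mul(2, Function('h')(1, 5)), 5)), 1297) = Mul(Add(Rational(1, 8), Add(Mul(2, Add(3, Mul(5, 1))), 5)), 1297) = Mul(Add(Rational(1, 8), Add(Mul(2, Add(3, 5)), 5)), 1297) = Mul(Add(Rational(1, 8), Add(Mul(2, 8), 5)), 1297) = Mul(Add(Rational(1, 8), Add(16, 5)), 1297) = Mul(Add(Rational(1, 8), 21), 1297) = Mul(Rational(169, 8), 1297) = Rational(219193, 8)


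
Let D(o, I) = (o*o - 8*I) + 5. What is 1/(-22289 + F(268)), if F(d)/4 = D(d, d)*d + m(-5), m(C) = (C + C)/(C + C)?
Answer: 1/74680035 ≈ 1.3390e-8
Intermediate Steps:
D(o, I) = 5 + o² - 8*I (D(o, I) = (o² - 8*I) + 5 = 5 + o² - 8*I)
m(C) = 1 (m(C) = (2*C)/((2*C)) = (2*C)*(1/(2*C)) = 1)
F(d) = 4 + 4*d*(5 + d² - 8*d) (F(d) = 4*((5 + d² - 8*d)*d + 1) = 4*(d*(5 + d² - 8*d) + 1) = 4*(1 + d*(5 + d² - 8*d)) = 4 + 4*d*(5 + d² - 8*d))
1/(-22289 + F(268)) = 1/(-22289 + (4 + 4*268*(5 + 268² - 8*268))) = 1/(-22289 + (4 + 4*268*(5 + 71824 - 2144))) = 1/(-22289 + (4 + 4*268*69685)) = 1/(-22289 + (4 + 74702320)) = 1/(-22289 + 74702324) = 1/74680035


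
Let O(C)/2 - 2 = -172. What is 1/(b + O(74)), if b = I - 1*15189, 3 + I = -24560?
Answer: -1/40092 ≈ -2.4943e-5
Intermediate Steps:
I = -24563 (I = -3 - 24560 = -24563)
O(C) = -340 (O(C) = 4 + 2*(-172) = 4 - 344 = -340)
b = -39752 (b = -24563 - 1*15189 = -24563 - 15189 = -39752)
1/(b + O(74)) = 1/(-39752 - 340) = 1/(-40092) = -1/40092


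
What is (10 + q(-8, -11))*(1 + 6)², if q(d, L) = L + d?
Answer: -441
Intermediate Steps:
(10 + q(-8, -11))*(1 + 6)² = (10 + (-11 - 8))*(1 + 6)² = (10 - 19)*7² = -9*49 = -441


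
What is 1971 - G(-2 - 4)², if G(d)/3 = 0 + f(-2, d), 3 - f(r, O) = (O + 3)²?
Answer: 1647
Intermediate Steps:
f(r, O) = 3 - (3 + O)² (f(r, O) = 3 - (O + 3)² = 3 - (3 + O)²)
G(d) = 9 - 3*(3 + d)² (G(d) = 3*(0 + (3 - (3 + d)²)) = 3*(3 - (3 + d)²) = 9 - 3*(3 + d)²)
1971 - G(-2 - 4)² = 1971 - (9 - 3*(3 + (-2 - 4))²)² = 1971 - (9 - 3*(3 - 6)²)² = 1971 - (9 - 3*(-3)²)² = 1971 - (9 - 3*9)² = 1971 - (9 - 27)² = 1971 - 1*(-18)² = 1971 - 1*324 = 1971 - 324 = 1647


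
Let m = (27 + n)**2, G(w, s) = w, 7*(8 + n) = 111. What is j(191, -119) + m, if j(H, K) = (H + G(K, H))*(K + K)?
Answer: -780128/49 ≈ -15921.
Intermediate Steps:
n = 55/7 (n = -8 + (1/7)*111 = -8 + 111/7 = 55/7 ≈ 7.8571)
j(H, K) = 2*K*(H + K) (j(H, K) = (H + K)*(K + K) = (H + K)*(2*K) = 2*K*(H + K))
m = 59536/49 (m = (27 + 55/7)**2 = (244/7)**2 = 59536/49 ≈ 1215.0)
j(191, -119) + m = 2*(-119)*(191 - 119) + 59536/49 = 2*(-119)*72 + 59536/49 = -17136 + 59536/49 = -780128/49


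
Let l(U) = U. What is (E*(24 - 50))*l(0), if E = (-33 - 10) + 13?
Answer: 0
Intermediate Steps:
E = -30 (E = -43 + 13 = -30)
(E*(24 - 50))*l(0) = -30*(24 - 50)*0 = -30*(-26)*0 = 780*0 = 0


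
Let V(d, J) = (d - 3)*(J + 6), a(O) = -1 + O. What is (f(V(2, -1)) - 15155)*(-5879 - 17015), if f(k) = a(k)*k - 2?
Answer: 346317538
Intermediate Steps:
V(d, J) = (-3 + d)*(6 + J)
f(k) = -2 + k*(-1 + k) (f(k) = (-1 + k)*k - 2 = k*(-1 + k) - 2 = -2 + k*(-1 + k))
(f(V(2, -1)) - 15155)*(-5879 - 17015) = ((-2 + (-18 - 3*(-1) + 6*2 - 1*2)*(-1 + (-18 - 3*(-1) + 6*2 - 1*2))) - 15155)*(-5879 - 17015) = ((-2 + (-18 + 3 + 12 - 2)*(-1 + (-18 + 3 + 12 - 2))) - 15155)*(-22894) = ((-2 - 5*(-1 - 5)) - 15155)*(-22894) = ((-2 - 5*(-6)) - 15155)*(-22894) = ((-2 + 30) - 15155)*(-22894) = (28 - 15155)*(-22894) = -15127*(-22894) = 346317538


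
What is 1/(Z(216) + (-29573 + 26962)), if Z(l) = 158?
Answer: -1/2453 ≈ -0.00040766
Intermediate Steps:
1/(Z(216) + (-29573 + 26962)) = 1/(158 + (-29573 + 26962)) = 1/(158 - 2611) = 1/(-2453) = -1/2453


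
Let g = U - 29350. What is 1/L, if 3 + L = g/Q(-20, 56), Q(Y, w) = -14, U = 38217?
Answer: -14/8909 ≈ -0.0015714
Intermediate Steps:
g = 8867 (g = 38217 - 29350 = 8867)
L = -8909/14 (L = -3 + 8867/(-14) = -3 + 8867*(-1/14) = -3 - 8867/14 = -8909/14 ≈ -636.36)
1/L = 1/(-8909/14) = -14/8909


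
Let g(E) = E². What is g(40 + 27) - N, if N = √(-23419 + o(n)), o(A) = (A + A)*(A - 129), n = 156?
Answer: 4489 - I*√14995 ≈ 4489.0 - 122.45*I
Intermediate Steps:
o(A) = 2*A*(-129 + A) (o(A) = (2*A)*(-129 + A) = 2*A*(-129 + A))
N = I*√14995 (N = √(-23419 + 2*156*(-129 + 156)) = √(-23419 + 2*156*27) = √(-23419 + 8424) = √(-14995) = I*√14995 ≈ 122.45*I)
g(40 + 27) - N = (40 + 27)² - I*√14995 = 67² - I*√14995 = 4489 - I*√14995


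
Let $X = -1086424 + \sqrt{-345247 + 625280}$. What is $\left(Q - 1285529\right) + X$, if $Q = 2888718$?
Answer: $516765 + 13 \sqrt{1657} \approx 5.1729 \cdot 10^{5}$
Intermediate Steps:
$X = -1086424 + 13 \sqrt{1657}$ ($X = -1086424 + \sqrt{280033} = -1086424 + 13 \sqrt{1657} \approx -1.0859 \cdot 10^{6}$)
$\left(Q - 1285529\right) + X = \left(2888718 - 1285529\right) - \left(1086424 - 13 \sqrt{1657}\right) = 1603189 - \left(1086424 - 13 \sqrt{1657}\right) = 516765 + 13 \sqrt{1657}$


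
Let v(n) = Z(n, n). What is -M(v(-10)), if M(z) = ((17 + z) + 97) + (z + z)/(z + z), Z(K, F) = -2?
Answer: -113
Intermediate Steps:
v(n) = -2
M(z) = 115 + z (M(z) = (114 + z) + (2*z)/((2*z)) = (114 + z) + (2*z)*(1/(2*z)) = (114 + z) + 1 = 115 + z)
-M(v(-10)) = -(115 - 2) = -1*113 = -113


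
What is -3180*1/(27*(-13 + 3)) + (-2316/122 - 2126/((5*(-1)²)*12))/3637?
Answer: 234869671/19967130 ≈ 11.763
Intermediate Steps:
-3180*1/(27*(-13 + 3)) + (-2316/122 - 2126/((5*(-1)²)*12))/3637 = -3180/(27*(-10)) + (-2316*1/122 - 2126/((5*1)*12))*(1/3637) = -3180/(-270) + (-1158/61 - 2126/(5*12))*(1/3637) = -3180*(-1/270) + (-1158/61 - 2126/60)*(1/3637) = 106/9 + (-1158/61 - 2126*1/60)*(1/3637) = 106/9 + (-1158/61 - 1063/30)*(1/3637) = 106/9 - 99583/1830*1/3637 = 106/9 - 99583/6655710 = 234869671/19967130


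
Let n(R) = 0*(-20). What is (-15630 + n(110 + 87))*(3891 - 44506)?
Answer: 634812450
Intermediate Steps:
n(R) = 0
(-15630 + n(110 + 87))*(3891 - 44506) = (-15630 + 0)*(3891 - 44506) = -15630*(-40615) = 634812450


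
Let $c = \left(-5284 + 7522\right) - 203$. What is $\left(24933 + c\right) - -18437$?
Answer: $45405$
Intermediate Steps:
$c = 2035$ ($c = 2238 - 203 = 2035$)
$\left(24933 + c\right) - -18437 = \left(24933 + 2035\right) - -18437 = 26968 + 18437 = 45405$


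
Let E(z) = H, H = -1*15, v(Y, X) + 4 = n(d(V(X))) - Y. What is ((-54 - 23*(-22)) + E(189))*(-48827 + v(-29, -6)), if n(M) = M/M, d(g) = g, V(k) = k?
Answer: -21326037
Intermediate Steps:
n(M) = 1
v(Y, X) = -3 - Y (v(Y, X) = -4 + (1 - Y) = -3 - Y)
H = -15
E(z) = -15
((-54 - 23*(-22)) + E(189))*(-48827 + v(-29, -6)) = ((-54 - 23*(-22)) - 15)*(-48827 + (-3 - 1*(-29))) = ((-54 + 506) - 15)*(-48827 + (-3 + 29)) = (452 - 15)*(-48827 + 26) = 437*(-48801) = -21326037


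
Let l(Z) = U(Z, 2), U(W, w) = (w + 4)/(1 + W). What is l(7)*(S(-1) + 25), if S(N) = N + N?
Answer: 69/4 ≈ 17.250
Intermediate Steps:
U(W, w) = (4 + w)/(1 + W)
l(Z) = 6/(1 + Z) (l(Z) = (4 + 2)/(1 + Z) = 6/(1 + Z))
S(N) = 2*N
l(7)*(S(-1) + 25) = (6/(1 + 7))*(2*(-1) + 25) = (6/8)*(-2 + 25) = (6*(⅛))*23 = (¾)*23 = 69/4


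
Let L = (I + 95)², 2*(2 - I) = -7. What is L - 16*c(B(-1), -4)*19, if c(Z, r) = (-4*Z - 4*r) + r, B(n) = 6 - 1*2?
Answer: 45265/4 ≈ 11316.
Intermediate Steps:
I = 11/2 (I = 2 - ½*(-7) = 2 + 7/2 = 11/2 ≈ 5.5000)
B(n) = 4 (B(n) = 6 - 2 = 4)
c(Z, r) = -4*Z - 3*r
L = 40401/4 (L = (11/2 + 95)² = (201/2)² = 40401/4 ≈ 10100.)
L - 16*c(B(-1), -4)*19 = 40401/4 - 16*(-4*4 - 3*(-4))*19 = 40401/4 - 16*(-16 + 12)*19 = 40401/4 - 16*(-4)*19 = 40401/4 - (-64)*19 = 40401/4 - 1*(-1216) = 40401/4 + 1216 = 45265/4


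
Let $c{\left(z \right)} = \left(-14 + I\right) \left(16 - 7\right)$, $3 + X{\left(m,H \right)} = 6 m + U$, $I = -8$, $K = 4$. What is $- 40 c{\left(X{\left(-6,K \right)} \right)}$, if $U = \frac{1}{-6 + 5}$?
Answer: $7920$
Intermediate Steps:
$U = -1$ ($U = \frac{1}{-1} = -1$)
$X{\left(m,H \right)} = -4 + 6 m$ ($X{\left(m,H \right)} = -3 + \left(6 m - 1\right) = -3 + \left(-1 + 6 m\right) = -4 + 6 m$)
$c{\left(z \right)} = -198$ ($c{\left(z \right)} = \left(-14 - 8\right) \left(16 - 7\right) = \left(-22\right) 9 = -198$)
$- 40 c{\left(X{\left(-6,K \right)} \right)} = \left(-40\right) \left(-198\right) = 7920$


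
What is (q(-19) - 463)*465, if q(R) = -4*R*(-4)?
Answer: -356655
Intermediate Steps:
q(R) = 16*R
(q(-19) - 463)*465 = (16*(-19) - 463)*465 = (-304 - 463)*465 = -767*465 = -356655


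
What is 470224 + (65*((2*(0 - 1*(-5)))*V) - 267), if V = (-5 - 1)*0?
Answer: 469957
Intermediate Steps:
V = 0 (V = -6*0 = 0)
470224 + (65*((2*(0 - 1*(-5)))*V) - 267) = 470224 + (65*((2*(0 - 1*(-5)))*0) - 267) = 470224 + (65*((2*(0 + 5))*0) - 267) = 470224 + (65*((2*5)*0) - 267) = 470224 + (65*(10*0) - 267) = 470224 + (65*0 - 267) = 470224 + (0 - 267) = 470224 - 267 = 469957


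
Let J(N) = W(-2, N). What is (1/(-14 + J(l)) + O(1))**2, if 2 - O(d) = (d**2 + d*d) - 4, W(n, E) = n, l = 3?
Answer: 3969/256 ≈ 15.504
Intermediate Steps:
J(N) = -2
O(d) = 6 - 2*d**2 (O(d) = 2 - ((d**2 + d*d) - 4) = 2 - ((d**2 + d**2) - 4) = 2 - (2*d**2 - 4) = 2 - (-4 + 2*d**2) = 2 + (4 - 2*d**2) = 6 - 2*d**2)
(1/(-14 + J(l)) + O(1))**2 = (1/(-14 - 2) + (6 - 2*1**2))**2 = (1/(-16) + (6 - 2*1))**2 = (-1/16 + (6 - 2))**2 = (-1/16 + 4)**2 = (63/16)**2 = 3969/256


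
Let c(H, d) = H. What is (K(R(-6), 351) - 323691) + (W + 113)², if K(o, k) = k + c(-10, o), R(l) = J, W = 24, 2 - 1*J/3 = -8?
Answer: -304581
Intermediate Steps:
J = 30 (J = 6 - 3*(-8) = 6 + 24 = 30)
R(l) = 30
K(o, k) = -10 + k (K(o, k) = k - 10 = -10 + k)
(K(R(-6), 351) - 323691) + (W + 113)² = ((-10 + 351) - 323691) + (24 + 113)² = (341 - 323691) + 137² = -323350 + 18769 = -304581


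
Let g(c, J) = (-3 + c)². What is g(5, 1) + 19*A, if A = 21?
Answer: 403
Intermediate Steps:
g(5, 1) + 19*A = (-3 + 5)² + 19*21 = 2² + 399 = 4 + 399 = 403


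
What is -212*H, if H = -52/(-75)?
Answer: -11024/75 ≈ -146.99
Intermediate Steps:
H = 52/75 (H = -52*(-1/75) = 52/75 ≈ 0.69333)
-212*H = -212*52/75 = -11024/75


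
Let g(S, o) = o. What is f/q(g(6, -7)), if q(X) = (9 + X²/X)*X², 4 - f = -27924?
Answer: 13964/49 ≈ 284.98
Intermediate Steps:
f = 27928 (f = 4 - 1*(-27924) = 4 + 27924 = 27928)
q(X) = X²*(9 + X) (q(X) = (9 + X)*X² = X²*(9 + X))
f/q(g(6, -7)) = 27928/(((-7)²*(9 - 7))) = 27928/((49*2)) = 27928/98 = 27928*(1/98) = 13964/49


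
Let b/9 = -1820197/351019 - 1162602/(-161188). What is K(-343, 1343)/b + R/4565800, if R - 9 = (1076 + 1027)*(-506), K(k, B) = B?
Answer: 172921493441574206719/2356668024849232200 ≈ 73.375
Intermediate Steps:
R = -1064109 (R = 9 + (1076 + 1027)*(-506) = 9 + 2103*(-506) = 9 - 1064118 = -1064109)
b = 516156648309/28290025286 (b = 9*(-1820197/351019 - 1162602/(-161188)) = 9*(-1820197*1/351019 - 1162602*(-1/161188)) = 9*(-1820197/351019 + 581301/80594) = 9*(57350738701/28290025286) = 516156648309/28290025286 ≈ 18.245)
K(-343, 1343)/b + R/4565800 = 1343/(516156648309/28290025286) - 1064109/4565800 = 1343*(28290025286/516156648309) - 1064109*1/4565800 = 37993503959098/516156648309 - 1064109/4565800 = 172921493441574206719/2356668024849232200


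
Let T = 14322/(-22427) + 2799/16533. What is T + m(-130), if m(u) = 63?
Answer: 2576164420/41198399 ≈ 62.531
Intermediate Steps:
T = -19334717/41198399 (T = 14322*(-1/22427) + 2799*(1/16533) = -14322/22427 + 311/1837 = -19334717/41198399 ≈ -0.46931)
T + m(-130) = -19334717/41198399 + 63 = 2576164420/41198399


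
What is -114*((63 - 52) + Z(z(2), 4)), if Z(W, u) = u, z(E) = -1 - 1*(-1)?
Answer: -1710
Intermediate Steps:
z(E) = 0 (z(E) = -1 + 1 = 0)
-114*((63 - 52) + Z(z(2), 4)) = -114*((63 - 52) + 4) = -114*(11 + 4) = -114*15 = -1710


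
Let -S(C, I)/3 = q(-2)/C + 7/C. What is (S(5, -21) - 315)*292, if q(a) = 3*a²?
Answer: -476544/5 ≈ -95309.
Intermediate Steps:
S(C, I) = -57/C (S(C, I) = -3*((3*(-2)²)/C + 7/C) = -3*((3*4)/C + 7/C) = -3*(12/C + 7/C) = -57/C)
(S(5, -21) - 315)*292 = (-57/5 - 315)*292 = -1632/5*292 = -476544/5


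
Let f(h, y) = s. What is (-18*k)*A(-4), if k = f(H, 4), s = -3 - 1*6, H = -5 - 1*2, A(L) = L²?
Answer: 2592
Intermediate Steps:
H = -7 (H = -5 - 2 = -7)
s = -9 (s = -3 - 6 = -9)
f(h, y) = -9
k = -9
(-18*k)*A(-4) = -18*(-9)*(-4)² = 162*16 = 2592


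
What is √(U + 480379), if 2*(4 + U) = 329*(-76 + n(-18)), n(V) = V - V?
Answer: √467873 ≈ 684.01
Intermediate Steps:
n(V) = 0
U = -12506 (U = -4 + (329*(-76 + 0))/2 = -4 + (329*(-76))/2 = -4 + (½)*(-25004) = -4 - 12502 = -12506)
√(U + 480379) = √(-12506 + 480379) = √467873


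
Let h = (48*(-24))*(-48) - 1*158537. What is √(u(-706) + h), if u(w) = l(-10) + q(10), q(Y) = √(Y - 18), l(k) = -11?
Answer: √(-103252 + 2*I*√2) ≈ 0.004 + 321.33*I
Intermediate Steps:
h = -103241 (h = -1152*(-48) - 158537 = 55296 - 158537 = -103241)
q(Y) = √(-18 + Y)
u(w) = -11 + 2*I*√2 (u(w) = -11 + √(-18 + 10) = -11 + √(-8) = -11 + 2*I*√2)
√(u(-706) + h) = √((-11 + 2*I*√2) - 103241) = √(-103252 + 2*I*√2)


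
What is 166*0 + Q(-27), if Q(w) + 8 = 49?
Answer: 41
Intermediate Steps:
Q(w) = 41 (Q(w) = -8 + 49 = 41)
166*0 + Q(-27) = 166*0 + 41 = 0 + 41 = 41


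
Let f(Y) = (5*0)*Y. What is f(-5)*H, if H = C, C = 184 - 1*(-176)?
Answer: 0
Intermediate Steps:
f(Y) = 0 (f(Y) = 0*Y = 0)
C = 360 (C = 184 + 176 = 360)
H = 360
f(-5)*H = 0*360 = 0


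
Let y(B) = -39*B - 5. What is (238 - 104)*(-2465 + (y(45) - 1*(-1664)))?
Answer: -343174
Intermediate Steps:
y(B) = -5 - 39*B
(238 - 104)*(-2465 + (y(45) - 1*(-1664))) = (238 - 104)*(-2465 + ((-5 - 39*45) - 1*(-1664))) = 134*(-2465 + ((-5 - 1755) + 1664)) = 134*(-2465 + (-1760 + 1664)) = 134*(-2465 - 96) = 134*(-2561) = -343174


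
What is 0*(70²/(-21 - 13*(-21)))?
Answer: 0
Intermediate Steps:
0*(70²/(-21 - 13*(-21))) = 0*(4900/(-21 + 273)) = 0*(4900/252) = 0*(4900*(1/252)) = 0*(175/9) = 0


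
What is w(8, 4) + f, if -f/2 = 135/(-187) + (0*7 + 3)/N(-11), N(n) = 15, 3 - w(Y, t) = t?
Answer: 41/935 ≈ 0.043850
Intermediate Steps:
w(Y, t) = 3 - t
f = 976/935 (f = -2*(135/(-187) + (0*7 + 3)/15) = -2*(135*(-1/187) + (0 + 3)*(1/15)) = -2*(-135/187 + 3*(1/15)) = -2*(-135/187 + 1/5) = -2*(-488/935) = 976/935 ≈ 1.0438)
w(8, 4) + f = (3 - 1*4) + 976/935 = (3 - 4) + 976/935 = -1 + 976/935 = 41/935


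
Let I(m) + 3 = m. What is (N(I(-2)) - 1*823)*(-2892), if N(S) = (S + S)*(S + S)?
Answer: 2090916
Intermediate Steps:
I(m) = -3 + m
N(S) = 4*S**2 (N(S) = (2*S)*(2*S) = 4*S**2)
(N(I(-2)) - 1*823)*(-2892) = (4*(-3 - 2)**2 - 1*823)*(-2892) = (4*(-5)**2 - 823)*(-2892) = (4*25 - 823)*(-2892) = (100 - 823)*(-2892) = -723*(-2892) = 2090916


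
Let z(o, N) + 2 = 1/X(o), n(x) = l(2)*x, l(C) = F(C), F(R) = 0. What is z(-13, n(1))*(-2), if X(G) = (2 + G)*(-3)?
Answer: 130/33 ≈ 3.9394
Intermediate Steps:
l(C) = 0
X(G) = -6 - 3*G
n(x) = 0 (n(x) = 0*x = 0)
z(o, N) = -2 + 1/(-6 - 3*o)
z(-13, n(1))*(-2) = ((-13 - 6*(-13))/(3*(2 - 13)))*(-2) = ((1/3)*(-13 + 78)/(-11))*(-2) = ((1/3)*(-1/11)*65)*(-2) = -65/33*(-2) = 130/33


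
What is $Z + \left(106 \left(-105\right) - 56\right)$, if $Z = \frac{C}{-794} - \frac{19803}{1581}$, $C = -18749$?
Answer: $- \frac{4676007939}{418438} \approx -11175.0$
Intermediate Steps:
$Z = \frac{4639529}{418438}$ ($Z = - \frac{18749}{-794} - \frac{19803}{1581} = \left(-18749\right) \left(- \frac{1}{794}\right) - \frac{6601}{527} = \frac{18749}{794} - \frac{6601}{527} = \frac{4639529}{418438} \approx 11.088$)
$Z + \left(106 \left(-105\right) - 56\right) = \frac{4639529}{418438} + \left(106 \left(-105\right) - 56\right) = \frac{4639529}{418438} - 11186 = - \frac{4676007939}{418438}$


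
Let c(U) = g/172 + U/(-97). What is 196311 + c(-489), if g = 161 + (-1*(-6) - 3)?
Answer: 818838185/4171 ≈ 1.9632e+5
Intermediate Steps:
g = 164 (g = 161 + (6 - 3) = 161 + 3 = 164)
c(U) = 41/43 - U/97 (c(U) = 164/172 + U/(-97) = 164*(1/172) + U*(-1/97) = 41/43 - U/97)
196311 + c(-489) = 196311 + (41/43 - 1/97*(-489)) = 196311 + (41/43 + 489/97) = 196311 + 25004/4171 = 818838185/4171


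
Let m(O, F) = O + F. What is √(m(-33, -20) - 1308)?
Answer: I*√1361 ≈ 36.892*I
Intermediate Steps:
m(O, F) = F + O
√(m(-33, -20) - 1308) = √((-20 - 33) - 1308) = √(-53 - 1308) = √(-1361) = I*√1361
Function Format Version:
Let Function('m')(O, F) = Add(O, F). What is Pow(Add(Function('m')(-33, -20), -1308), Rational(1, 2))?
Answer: Mul(I, Pow(1361, Rational(1, 2))) ≈ Mul(36.892, I)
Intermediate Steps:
Function('m')(O, F) = Add(F, O)
Pow(Add(Function('m')(-33, -20), -1308), Rational(1, 2)) = Pow(Add(Add(-20, -33), -1308), Rational(1, 2)) = Pow(Add(-53, -1308), Rational(1, 2)) = Pow(-1361, Rational(1, 2)) = Mul(I, Pow(1361, Rational(1, 2)))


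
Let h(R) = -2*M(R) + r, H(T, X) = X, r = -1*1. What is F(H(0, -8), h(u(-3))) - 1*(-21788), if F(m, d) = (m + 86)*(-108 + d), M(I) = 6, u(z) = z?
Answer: 12350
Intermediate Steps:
r = -1
h(R) = -13 (h(R) = -2*6 - 1 = -12 - 1 = -13)
F(m, d) = (-108 + d)*(86 + m) (F(m, d) = (86 + m)*(-108 + d) = (-108 + d)*(86 + m))
F(H(0, -8), h(u(-3))) - 1*(-21788) = (-9288 - 108*(-8) + 86*(-13) - 13*(-8)) - 1*(-21788) = (-9288 + 864 - 1118 + 104) + 21788 = -9438 + 21788 = 12350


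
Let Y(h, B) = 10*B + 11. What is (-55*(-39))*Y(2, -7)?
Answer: -126555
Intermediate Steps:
Y(h, B) = 11 + 10*B
(-55*(-39))*Y(2, -7) = (-55*(-39))*(11 + 10*(-7)) = 2145*(11 - 70) = 2145*(-59) = -126555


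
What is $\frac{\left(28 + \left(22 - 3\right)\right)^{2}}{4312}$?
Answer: $\frac{2209}{4312} \approx 0.51229$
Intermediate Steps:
$\frac{\left(28 + \left(22 - 3\right)\right)^{2}}{4312} = \left(28 + 19\right)^{2} \cdot \frac{1}{4312} = 47^{2} \cdot \frac{1}{4312} = 2209 \cdot \frac{1}{4312} = \frac{2209}{4312}$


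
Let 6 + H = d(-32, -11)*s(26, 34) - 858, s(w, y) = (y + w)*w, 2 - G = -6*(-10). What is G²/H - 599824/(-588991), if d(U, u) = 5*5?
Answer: 6214063447/5615440194 ≈ 1.1066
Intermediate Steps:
d(U, u) = 25
G = -58 (G = 2 - (-6)*(-10) = 2 - 1*60 = 2 - 60 = -58)
s(w, y) = w*(w + y) (s(w, y) = (w + y)*w = w*(w + y))
H = 38136 (H = -6 + (25*(26*(26 + 34)) - 858) = -6 + (25*(26*60) - 858) = -6 + (25*1560 - 858) = -6 + (39000 - 858) = -6 + 38142 = 38136)
G²/H - 599824/(-588991) = (-58)²/38136 - 599824/(-588991) = 3364*(1/38136) - 599824*(-1/588991) = 841/9534 + 599824/588991 = 6214063447/5615440194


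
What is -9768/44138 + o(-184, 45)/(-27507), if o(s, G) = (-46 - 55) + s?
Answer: -42684841/202350661 ≈ -0.21094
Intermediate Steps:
o(s, G) = -101 + s
-9768/44138 + o(-184, 45)/(-27507) = -9768/44138 + (-101 - 184)/(-27507) = -9768*1/44138 - 285*(-1/27507) = -4884/22069 + 95/9169 = -42684841/202350661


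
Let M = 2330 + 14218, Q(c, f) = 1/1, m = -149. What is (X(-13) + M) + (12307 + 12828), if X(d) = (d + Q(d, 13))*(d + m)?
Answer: 43627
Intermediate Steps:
Q(c, f) = 1
X(d) = (1 + d)*(-149 + d) (X(d) = (d + 1)*(d - 149) = (1 + d)*(-149 + d))
M = 16548
(X(-13) + M) + (12307 + 12828) = ((-149 + (-13)² - 148*(-13)) + 16548) + (12307 + 12828) = ((-149 + 169 + 1924) + 16548) + 25135 = (1944 + 16548) + 25135 = 18492 + 25135 = 43627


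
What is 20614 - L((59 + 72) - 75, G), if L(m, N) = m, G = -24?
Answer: 20558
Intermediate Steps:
20614 - L((59 + 72) - 75, G) = 20614 - ((59 + 72) - 75) = 20614 - (131 - 75) = 20614 - 1*56 = 20614 - 56 = 20558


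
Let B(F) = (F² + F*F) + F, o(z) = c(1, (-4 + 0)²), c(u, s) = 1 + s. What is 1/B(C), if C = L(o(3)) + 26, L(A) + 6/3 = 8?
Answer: 1/2080 ≈ 0.00048077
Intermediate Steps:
o(z) = 17 (o(z) = 1 + (-4 + 0)² = 1 + (-4)² = 1 + 16 = 17)
L(A) = 6 (L(A) = -2 + 8 = 6)
C = 32 (C = 6 + 26 = 32)
B(F) = F + 2*F² (B(F) = (F² + F²) + F = 2*F² + F = F + 2*F²)
1/B(C) = 1/(32*(1 + 2*32)) = 1/(32*(1 + 64)) = 1/(32*65) = 1/2080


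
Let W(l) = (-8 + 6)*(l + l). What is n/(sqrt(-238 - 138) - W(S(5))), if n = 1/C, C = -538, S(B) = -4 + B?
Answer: I/(1076*(sqrt(94) - 2*I)) ≈ -1.8967e-5 + 9.1944e-5*I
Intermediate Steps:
n = -1/538 (n = 1/(-538) = -1/538 ≈ -0.0018587)
W(l) = -4*l
n/(sqrt(-238 - 138) - W(S(5))) = -1/(538*(sqrt(-238 - 138) - (-4)*(-4 + 5))) = -1/(538*(sqrt(-376) - (-4))) = -1/(538*(2*I*sqrt(94) - 1*(-4))) = -1/(538*(2*I*sqrt(94) + 4)) = -1/(538*(4 + 2*I*sqrt(94)))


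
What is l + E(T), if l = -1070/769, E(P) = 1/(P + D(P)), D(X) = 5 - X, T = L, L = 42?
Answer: -4581/3845 ≈ -1.1914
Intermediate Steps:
T = 42
E(P) = ⅕ (E(P) = 1/(P + (5 - P)) = 1/5 = ⅕)
l = -1070/769 (l = -1070*1/769 = -1070/769 ≈ -1.3914)
l + E(T) = -1070/769 + ⅕ = -4581/3845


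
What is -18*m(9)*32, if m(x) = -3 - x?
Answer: 6912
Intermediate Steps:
-18*m(9)*32 = -18*(-3 - 1*9)*32 = -18*(-3 - 9)*32 = -18*(-12)*32 = 216*32 = 6912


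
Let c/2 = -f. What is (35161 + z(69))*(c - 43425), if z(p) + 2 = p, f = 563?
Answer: -1569442628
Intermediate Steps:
z(p) = -2 + p
c = -1126 (c = 2*(-1*563) = 2*(-563) = -1126)
(35161 + z(69))*(c - 43425) = (35161 + (-2 + 69))*(-1126 - 43425) = (35161 + 67)*(-44551) = 35228*(-44551) = -1569442628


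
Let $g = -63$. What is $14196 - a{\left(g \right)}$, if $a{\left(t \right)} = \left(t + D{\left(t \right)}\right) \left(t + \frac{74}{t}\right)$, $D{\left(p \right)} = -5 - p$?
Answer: $\frac{874133}{63} \approx 13875.0$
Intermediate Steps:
$a{\left(t \right)} = - \frac{370}{t} - 5 t$ ($a{\left(t \right)} = \left(t - \left(5 + t\right)\right) \left(t + \frac{74}{t}\right) = - 5 \left(t + \frac{74}{t}\right) = - \frac{370}{t} - 5 t$)
$14196 - a{\left(g \right)} = 14196 - \left(- \frac{370}{-63} - -315\right) = 14196 - \left(\left(-370\right) \left(- \frac{1}{63}\right) + 315\right) = 14196 - \left(\frac{370}{63} + 315\right) = 14196 - \frac{20215}{63} = \frac{874133}{63}$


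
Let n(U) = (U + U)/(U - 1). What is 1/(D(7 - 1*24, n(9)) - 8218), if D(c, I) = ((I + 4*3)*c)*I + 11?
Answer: -16/140033 ≈ -0.00011426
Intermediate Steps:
n(U) = 2*U/(-1 + U) (n(U) = (2*U)/(-1 + U) = 2*U/(-1 + U))
D(c, I) = 11 + I*c*(12 + I) (D(c, I) = ((I + 12)*c)*I + 11 = ((12 + I)*c)*I + 11 = (c*(12 + I))*I + 11 = I*c*(12 + I) + 11 = 11 + I*c*(12 + I))
1/(D(7 - 1*24, n(9)) - 8218) = 1/((11 + (7 - 1*24)*(2*9/(-1 + 9))² + 12*(2*9/(-1 + 9))*(7 - 1*24)) - 8218) = 1/((11 + (7 - 24)*(2*9/8)² + 12*(2*9/8)*(7 - 24)) - 8218) = 1/((11 - 17*(2*9*(⅛))² + 12*(2*9*(⅛))*(-17)) - 8218) = 1/((11 - 17*(9/4)² + 12*(9/4)*(-17)) - 8218) = 1/((11 - 17*81/16 - 459) - 8218) = 1/((11 - 1377/16 - 459) - 8218) = 1/(-8545/16 - 8218) = 1/(-140033/16) = -16/140033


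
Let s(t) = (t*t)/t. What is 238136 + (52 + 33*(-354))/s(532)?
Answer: 63338361/266 ≈ 2.3811e+5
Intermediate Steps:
s(t) = t (s(t) = t²/t = t)
238136 + (52 + 33*(-354))/s(532) = 238136 + (52 + 33*(-354))/532 = 238136 + (52 - 11682)*(1/532) = 238136 - 11630*1/532 = 238136 - 5815/266 = 63338361/266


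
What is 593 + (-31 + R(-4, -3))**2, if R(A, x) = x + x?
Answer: 1962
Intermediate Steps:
R(A, x) = 2*x
593 + (-31 + R(-4, -3))**2 = 593 + (-31 + 2*(-3))**2 = 593 + (-31 - 6)**2 = 593 + (-37)**2 = 593 + 1369 = 1962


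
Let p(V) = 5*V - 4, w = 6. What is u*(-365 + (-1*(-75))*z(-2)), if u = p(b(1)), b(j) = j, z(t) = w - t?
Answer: 235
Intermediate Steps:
z(t) = 6 - t
p(V) = -4 + 5*V
u = 1 (u = -4 + 5*1 = -4 + 5 = 1)
u*(-365 + (-1*(-75))*z(-2)) = 1*(-365 + (-1*(-75))*(6 - 1*(-2))) = 1*(-365 + 75*(6 + 2)) = 1*(-365 + 75*8) = 1*(-365 + 600) = 1*235 = 235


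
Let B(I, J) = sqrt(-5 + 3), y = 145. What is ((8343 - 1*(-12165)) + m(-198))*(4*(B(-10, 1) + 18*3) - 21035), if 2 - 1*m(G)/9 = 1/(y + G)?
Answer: -22648719453/53 + 4351548*I*sqrt(2)/53 ≈ -4.2733e+8 + 1.1611e+5*I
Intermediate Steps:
B(I, J) = I*sqrt(2) (B(I, J) = sqrt(-2) = I*sqrt(2))
m(G) = 18 - 9/(145 + G)
((8343 - 1*(-12165)) + m(-198))*(4*(B(-10, 1) + 18*3) - 21035) = ((8343 - 1*(-12165)) + 9*(289 + 2*(-198))/(145 - 198))*(4*(I*sqrt(2) + 18*3) - 21035) = ((8343 + 12165) + 9*(289 - 396)/(-53))*(4*(I*sqrt(2) + 54) - 21035) = (20508 + 9*(-1/53)*(-107))*(4*(54 + I*sqrt(2)) - 21035) = (20508 + 963/53)*((216 + 4*I*sqrt(2)) - 21035) = 1087887*(-20819 + 4*I*sqrt(2))/53 = -22648719453/53 + 4351548*I*sqrt(2)/53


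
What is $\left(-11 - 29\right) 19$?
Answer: $-760$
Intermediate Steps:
$\left(-11 - 29\right) 19 = \left(-40\right) 19 = -760$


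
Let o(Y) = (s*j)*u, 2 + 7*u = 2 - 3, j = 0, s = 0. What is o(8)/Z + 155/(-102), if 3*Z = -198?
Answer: -155/102 ≈ -1.5196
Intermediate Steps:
Z = -66 (Z = (⅓)*(-198) = -66)
u = -3/7 (u = -2/7 + (2 - 3)/7 = -2/7 + (⅐)*(-1) = -2/7 - ⅐ = -3/7 ≈ -0.42857)
o(Y) = 0 (o(Y) = (0*0)*(-3/7) = 0*(-3/7) = 0)
o(8)/Z + 155/(-102) = 0/(-66) + 155/(-102) = 0*(-1/66) + 155*(-1/102) = 0 - 155/102 = -155/102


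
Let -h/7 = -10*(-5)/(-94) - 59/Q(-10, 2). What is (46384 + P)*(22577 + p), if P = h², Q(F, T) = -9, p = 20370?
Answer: 370098591197504/178929 ≈ 2.0684e+9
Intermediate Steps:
h = -17836/423 (h = -7*(-10*(-5)/(-94) - 59/(-9)) = -7*(50*(-1/94) - 59*(-⅑)) = -7*(-25/47 + 59/9) = -7*2548/423 = -17836/423 ≈ -42.165)
P = 318122896/178929 (P = (-17836/423)² = 318122896/178929 ≈ 1777.9)
(46384 + P)*(22577 + p) = (46384 + 318122896/178929)*(22577 + 20370) = (8617565632/178929)*42947 = 370098591197504/178929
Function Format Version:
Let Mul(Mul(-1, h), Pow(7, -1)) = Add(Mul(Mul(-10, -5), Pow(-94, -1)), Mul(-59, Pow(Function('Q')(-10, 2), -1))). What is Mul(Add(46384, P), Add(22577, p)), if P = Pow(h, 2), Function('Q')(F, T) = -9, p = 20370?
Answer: Rational(370098591197504, 178929) ≈ 2.0684e+9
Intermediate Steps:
h = Rational(-17836, 423) (h = Mul(-7, Add(Mul(Mul(-10, -5), Pow(-94, -1)), Mul(-59, Pow(-9, -1)))) = Mul(-7, Add(Mul(50, Rational(-1, 94)), Mul(-59, Rational(-1, 9)))) = Mul(-7, Add(Rational(-25, 47), Rational(59, 9))) = Mul(-7, Rational(2548, 423)) = Rational(-17836, 423) ≈ -42.165)
P = Rational(318122896, 178929) (P = Pow(Rational(-17836, 423), 2) = Rational(318122896, 178929) ≈ 1777.9)
Mul(Add(46384, P), Add(22577, p)) = Mul(Add(46384, Rational(318122896, 178929)), Add(22577, 20370)) = Mul(Rational(8617565632, 178929), 42947) = Rational(370098591197504, 178929)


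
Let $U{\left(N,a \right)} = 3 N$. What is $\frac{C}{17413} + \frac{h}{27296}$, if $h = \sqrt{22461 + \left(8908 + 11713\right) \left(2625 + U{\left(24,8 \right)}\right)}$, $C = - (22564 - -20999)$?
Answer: $- \frac{43563}{17413} + \frac{3 \sqrt{6181922}}{27296} \approx -2.2285$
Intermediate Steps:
$C = -43563$ ($C = - (22564 + 20999) = \left(-1\right) 43563 = -43563$)
$h = 3 \sqrt{6181922}$ ($h = \sqrt{22461 + \left(8908 + 11713\right) \left(2625 + 3 \cdot 24\right)} = \sqrt{22461 + 20621 \left(2625 + 72\right)} = \sqrt{22461 + 20621 \cdot 2697} = \sqrt{22461 + 55614837} = \sqrt{55637298} = 3 \sqrt{6181922} \approx 7459.0$)
$\frac{C}{17413} + \frac{h}{27296} = - \frac{43563}{17413} + \frac{3 \sqrt{6181922}}{27296}$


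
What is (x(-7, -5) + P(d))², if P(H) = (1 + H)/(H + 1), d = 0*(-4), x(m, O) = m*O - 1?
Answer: 1225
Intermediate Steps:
x(m, O) = -1 + O*m (x(m, O) = O*m - 1 = -1 + O*m)
d = 0
P(H) = 1 (P(H) = (1 + H)/(1 + H) = 1)
(x(-7, -5) + P(d))² = ((-1 - 5*(-7)) + 1)² = ((-1 + 35) + 1)² = (34 + 1)² = 35² = 1225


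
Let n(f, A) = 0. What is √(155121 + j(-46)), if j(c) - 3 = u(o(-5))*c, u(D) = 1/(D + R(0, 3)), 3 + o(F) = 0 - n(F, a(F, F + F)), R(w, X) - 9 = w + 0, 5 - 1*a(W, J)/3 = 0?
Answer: √1396047/3 ≈ 393.85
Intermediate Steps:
a(W, J) = 15 (a(W, J) = 15 - 3*0 = 15 + 0 = 15)
R(w, X) = 9 + w (R(w, X) = 9 + (w + 0) = 9 + w)
o(F) = -3 (o(F) = -3 + (0 - 1*0) = -3 + (0 + 0) = -3 + 0 = -3)
u(D) = 1/(9 + D) (u(D) = 1/(D + (9 + 0)) = 1/(D + 9) = 1/(9 + D))
j(c) = 3 + c/6 (j(c) = 3 + c/(9 - 3) = 3 + c/6)
√(155121 + j(-46)) = √(155121 + (3 + (⅙)*(-46))) = √(155121 + (3 - 23/3)) = √(155121 - 14/3) = √(465349/3) = √1396047/3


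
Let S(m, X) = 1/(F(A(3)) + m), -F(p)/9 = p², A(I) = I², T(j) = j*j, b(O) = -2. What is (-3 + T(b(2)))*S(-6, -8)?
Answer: -1/735 ≈ -0.0013605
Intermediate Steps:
T(j) = j²
F(p) = -9*p²
S(m, X) = 1/(-729 + m) (S(m, X) = 1/(-9*(3²)² + m) = 1/(-9*9² + m) = 1/(-9*81 + m) = 1/(-729 + m))
(-3 + T(b(2)))*S(-6, -8) = (-3 + (-2)²)/(-729 - 6) = (-3 + 4)/(-735) = 1*(-1/735) = -1/735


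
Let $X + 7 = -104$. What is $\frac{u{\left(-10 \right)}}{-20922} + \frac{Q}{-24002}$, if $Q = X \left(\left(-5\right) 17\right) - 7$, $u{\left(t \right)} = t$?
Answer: $- \frac{4477559}{11412951} \approx -0.39232$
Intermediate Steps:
$X = -111$ ($X = -7 - 104 = -111$)
$Q = 9428$ ($Q = - 111 \left(\left(-5\right) 17\right) - 7 = \left(-111\right) \left(-85\right) - 7 = 9435 - 7 = 9428$)
$\frac{u{\left(-10 \right)}}{-20922} + \frac{Q}{-24002} = - \frac{10}{-20922} + \frac{9428}{-24002} = \left(-10\right) \left(- \frac{1}{20922}\right) + 9428 \left(- \frac{1}{24002}\right) = \frac{5}{10461} - \frac{4714}{12001} = - \frac{4477559}{11412951}$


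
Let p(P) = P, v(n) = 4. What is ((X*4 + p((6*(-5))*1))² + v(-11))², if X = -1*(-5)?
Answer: 10816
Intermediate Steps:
X = 5
((X*4 + p((6*(-5))*1))² + v(-11))² = ((5*4 + (6*(-5))*1)² + 4)² = ((20 - 30*1)² + 4)² = ((20 - 30)² + 4)² = ((-10)² + 4)² = (100 + 4)² = 104² = 10816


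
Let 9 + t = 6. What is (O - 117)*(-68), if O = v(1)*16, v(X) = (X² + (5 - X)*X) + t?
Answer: 5780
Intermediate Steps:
t = -3 (t = -9 + 6 = -3)
v(X) = -3 + X² + X*(5 - X) (v(X) = (X² + (5 - X)*X) - 3 = (X² + X*(5 - X)) - 3 = -3 + X² + X*(5 - X))
O = 32 (O = (-3 + 5*1)*16 = (-3 + 5)*16 = 2*16 = 32)
(O - 117)*(-68) = (32 - 117)*(-68) = -85*(-68) = 5780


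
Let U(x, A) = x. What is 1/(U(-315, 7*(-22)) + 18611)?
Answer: 1/18296 ≈ 5.4657e-5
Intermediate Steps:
1/(U(-315, 7*(-22)) + 18611) = 1/(-315 + 18611) = 1/18296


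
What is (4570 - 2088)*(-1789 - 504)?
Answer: -5691226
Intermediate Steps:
(4570 - 2088)*(-1789 - 504) = 2482*(-2293) = -5691226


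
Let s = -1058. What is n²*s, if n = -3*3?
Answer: -85698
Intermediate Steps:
n = -9
n²*s = (-9)²*(-1058) = 81*(-1058) = -85698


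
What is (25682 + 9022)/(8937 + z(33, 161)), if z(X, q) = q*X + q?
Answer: 34704/14411 ≈ 2.4082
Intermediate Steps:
z(X, q) = q + X*q (z(X, q) = X*q + q = q + X*q)
(25682 + 9022)/(8937 + z(33, 161)) = (25682 + 9022)/(8937 + 161*(1 + 33)) = 34704/(8937 + 161*34) = 34704/(8937 + 5474) = 34704/14411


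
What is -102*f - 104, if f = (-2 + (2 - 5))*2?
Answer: 916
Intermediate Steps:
f = -10 (f = (-2 - 3)*2 = -5*2 = -10)
-102*f - 104 = -102*(-10) - 104 = 1020 - 104 = 916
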